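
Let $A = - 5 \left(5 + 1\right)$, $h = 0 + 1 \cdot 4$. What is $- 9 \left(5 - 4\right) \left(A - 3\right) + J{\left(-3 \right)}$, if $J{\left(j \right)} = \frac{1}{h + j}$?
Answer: $298$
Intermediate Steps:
$h = 4$ ($h = 0 + 4 = 4$)
$A = -30$ ($A = \left(-5\right) 6 = -30$)
$J{\left(j \right)} = \frac{1}{4 + j}$
$- 9 \left(5 - 4\right) \left(A - 3\right) + J{\left(-3 \right)} = - 9 \left(5 - 4\right) \left(-30 - 3\right) + \frac{1}{4 - 3} = - 9 \cdot 1 \left(-33\right) + 1^{-1} = \left(-9\right) \left(-33\right) + 1 = 297 + 1 = 298$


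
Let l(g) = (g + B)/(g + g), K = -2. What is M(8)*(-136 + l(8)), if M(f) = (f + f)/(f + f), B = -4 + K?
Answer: -1087/8 ≈ -135.88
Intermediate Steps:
B = -6 (B = -4 - 2 = -6)
M(f) = 1 (M(f) = (2*f)/((2*f)) = (2*f)*(1/(2*f)) = 1)
l(g) = (-6 + g)/(2*g) (l(g) = (g - 6)/(g + g) = (-6 + g)/((2*g)) = (-6 + g)*(1/(2*g)) = (-6 + g)/(2*g))
M(8)*(-136 + l(8)) = 1*(-136 + (½)*(-6 + 8)/8) = 1*(-136 + (½)*(⅛)*2) = 1*(-136 + ⅛) = 1*(-1087/8) = -1087/8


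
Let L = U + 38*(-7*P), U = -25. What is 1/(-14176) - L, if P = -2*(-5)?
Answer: 38062559/14176 ≈ 2685.0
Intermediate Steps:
P = 10
L = -2685 (L = -25 + 38*(-7*10) = -25 + 38*(-70) = -25 - 2660 = -2685)
1/(-14176) - L = 1/(-14176) - 1*(-2685) = -1/14176 + 2685 = 38062559/14176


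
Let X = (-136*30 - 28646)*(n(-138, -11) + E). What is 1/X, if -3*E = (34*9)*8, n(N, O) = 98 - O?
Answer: 1/23137282 ≈ 4.3220e-8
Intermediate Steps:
E = -816 (E = -34*9*8/3 = -102*8 = -⅓*2448 = -816)
X = 23137282 (X = (-136*30 - 28646)*((98 - 1*(-11)) - 816) = (-4080 - 28646)*((98 + 11) - 816) = -32726*(109 - 816) = -32726*(-707) = 23137282)
1/X = 1/23137282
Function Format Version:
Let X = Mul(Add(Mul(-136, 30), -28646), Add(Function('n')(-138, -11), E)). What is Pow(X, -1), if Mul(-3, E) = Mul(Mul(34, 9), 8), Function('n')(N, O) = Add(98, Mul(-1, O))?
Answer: Rational(1, 23137282) ≈ 4.3220e-8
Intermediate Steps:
E = -816 (E = Mul(Rational(-1, 3), Mul(Mul(34, 9), 8)) = Mul(Rational(-1, 3), Mul(306, 8)) = Mul(Rational(-1, 3), 2448) = -816)
X = 23137282 (X = Mul(Add(Mul(-136, 30), -28646), Add(Add(98, Mul(-1, -11)), -816)) = Mul(Add(-4080, -28646), Add(Add(98, 11), -816)) = Mul(-32726, Add(109, -816)) = Mul(-32726, -707) = 23137282)
Pow(X, -1) = Pow(23137282, -1) = Rational(1, 23137282)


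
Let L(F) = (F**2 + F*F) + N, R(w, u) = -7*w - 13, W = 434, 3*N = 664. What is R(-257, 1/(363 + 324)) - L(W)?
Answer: -1125442/3 ≈ -3.7515e+5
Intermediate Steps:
N = 664/3 (N = (1/3)*664 = 664/3 ≈ 221.33)
R(w, u) = -13 - 7*w
L(F) = 664/3 + 2*F**2 (L(F) = (F**2 + F*F) + 664/3 = (F**2 + F**2) + 664/3 = 2*F**2 + 664/3 = 664/3 + 2*F**2)
R(-257, 1/(363 + 324)) - L(W) = (-13 - 7*(-257)) - (664/3 + 2*434**2) = (-13 + 1799) - (664/3 + 2*188356) = 1786 - (664/3 + 376712) = 1786 - 1*1130800/3 = 1786 - 1130800/3 = -1125442/3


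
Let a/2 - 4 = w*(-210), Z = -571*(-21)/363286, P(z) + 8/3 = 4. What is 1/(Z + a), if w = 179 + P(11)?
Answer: -51898/3930337623 ≈ -1.3204e-5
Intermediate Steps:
P(z) = 4/3 (P(z) = -8/3 + 4 = 4/3)
w = 541/3 (w = 179 + 4/3 = 541/3 ≈ 180.33)
Z = 1713/51898 (Z = 11991*(1/363286) = 1713/51898 ≈ 0.033007)
a = -75732 (a = 8 + 2*((541/3)*(-210)) = 8 + 2*(-37870) = 8 - 75740 = -75732)
1/(Z + a) = 1/(1713/51898 - 75732) = 1/(-3930337623/51898) = -51898/3930337623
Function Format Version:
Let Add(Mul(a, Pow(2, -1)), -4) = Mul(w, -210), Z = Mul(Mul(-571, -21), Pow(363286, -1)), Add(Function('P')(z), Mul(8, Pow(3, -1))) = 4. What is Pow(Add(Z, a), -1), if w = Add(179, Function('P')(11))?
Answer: Rational(-51898, 3930337623) ≈ -1.3204e-5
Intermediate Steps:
Function('P')(z) = Rational(4, 3) (Function('P')(z) = Add(Rational(-8, 3), 4) = Rational(4, 3))
w = Rational(541, 3) (w = Add(179, Rational(4, 3)) = Rational(541, 3) ≈ 180.33)
Z = Rational(1713, 51898) (Z = Mul(11991, Rational(1, 363286)) = Rational(1713, 51898) ≈ 0.033007)
a = -75732 (a = Add(8, Mul(2, Mul(Rational(541, 3), -210))) = Add(8, Mul(2, -37870)) = Add(8, -75740) = -75732)
Pow(Add(Z, a), -1) = Pow(Add(Rational(1713, 51898), -75732), -1) = Pow(Rational(-3930337623, 51898), -1) = Rational(-51898, 3930337623)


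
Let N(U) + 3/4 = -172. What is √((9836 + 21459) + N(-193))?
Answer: √124489/2 ≈ 176.42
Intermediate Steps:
N(U) = -691/4 (N(U) = -¾ - 172 = -691/4)
√((9836 + 21459) + N(-193)) = √((9836 + 21459) - 691/4) = √(31295 - 691/4) = √(124489/4) = √124489/2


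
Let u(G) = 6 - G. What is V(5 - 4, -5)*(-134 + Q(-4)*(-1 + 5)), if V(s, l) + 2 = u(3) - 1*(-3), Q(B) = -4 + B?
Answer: -664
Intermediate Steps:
V(s, l) = 4 (V(s, l) = -2 + ((6 - 1*3) - 1*(-3)) = -2 + ((6 - 3) + 3) = -2 + (3 + 3) = -2 + 6 = 4)
V(5 - 4, -5)*(-134 + Q(-4)*(-1 + 5)) = 4*(-134 + (-4 - 4)*(-1 + 5)) = 4*(-134 - 8*4) = 4*(-134 - 32) = 4*(-166) = -664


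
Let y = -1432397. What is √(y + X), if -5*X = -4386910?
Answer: I*√555015 ≈ 744.99*I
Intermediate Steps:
X = 877382 (X = -⅕*(-4386910) = 877382)
√(y + X) = √(-1432397 + 877382) = √(-555015) = I*√555015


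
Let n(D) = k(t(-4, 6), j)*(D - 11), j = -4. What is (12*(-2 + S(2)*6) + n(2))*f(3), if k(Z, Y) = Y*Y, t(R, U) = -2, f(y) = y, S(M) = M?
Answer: -72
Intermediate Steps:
k(Z, Y) = Y**2
n(D) = -176 + 16*D (n(D) = (-4)**2*(D - 11) = 16*(-11 + D) = -176 + 16*D)
(12*(-2 + S(2)*6) + n(2))*f(3) = (12*(-2 + 2*6) + (-176 + 16*2))*3 = (12*(-2 + 12) + (-176 + 32))*3 = (12*10 - 144)*3 = (120 - 144)*3 = -24*3 = -72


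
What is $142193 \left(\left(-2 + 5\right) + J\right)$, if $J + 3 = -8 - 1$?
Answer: $-1279737$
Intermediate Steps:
$J = -12$ ($J = -3 - 9 = -12$)
$142193 \left(\left(-2 + 5\right) + J\right) = 142193 \left(\left(-2 + 5\right) - 12\right) = 142193 \left(3 - 12\right) = 142193 \left(-9\right) = -1279737$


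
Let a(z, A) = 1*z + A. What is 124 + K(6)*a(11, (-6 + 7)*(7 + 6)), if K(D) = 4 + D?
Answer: 364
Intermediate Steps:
a(z, A) = A + z (a(z, A) = z + A = A + z)
124 + K(6)*a(11, (-6 + 7)*(7 + 6)) = 124 + (4 + 6)*((-6 + 7)*(7 + 6) + 11) = 124 + 10*(1*13 + 11) = 124 + 10*(13 + 11) = 124 + 10*24 = 124 + 240 = 364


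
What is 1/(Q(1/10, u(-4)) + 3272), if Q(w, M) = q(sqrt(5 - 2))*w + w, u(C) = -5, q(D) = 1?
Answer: 5/16361 ≈ 0.00030560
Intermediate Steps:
Q(w, M) = 2*w (Q(w, M) = 1*w + w = w + w = 2*w)
1/(Q(1/10, u(-4)) + 3272) = 1/(2/10 + 3272) = 1/(2*(1/10) + 3272) = 1/(1/5 + 3272) = 1/(16361/5) = 5/16361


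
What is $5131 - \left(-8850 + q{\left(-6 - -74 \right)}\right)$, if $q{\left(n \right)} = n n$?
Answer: $9357$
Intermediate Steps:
$q{\left(n \right)} = n^{2}$
$5131 - \left(-8850 + q{\left(-6 - -74 \right)}\right) = 5131 - \left(-8850 + \left(-6 - -74\right)^{2}\right) = 5131 - \left(-8850 + \left(-6 + 74\right)^{2}\right) = 5131 - \left(-8850 + 68^{2}\right) = 5131 - \left(-8850 + 4624\right) = 5131 - -4226 = 5131 + 4226 = 9357$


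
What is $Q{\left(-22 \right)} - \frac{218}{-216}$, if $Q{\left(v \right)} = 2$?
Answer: $\frac{325}{108} \approx 3.0093$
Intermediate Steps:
$Q{\left(-22 \right)} - \frac{218}{-216} = 2 - \frac{218}{-216} = 2 - 218 \left(- \frac{1}{216}\right) = 2 - - \frac{109}{108} = 2 + \frac{109}{108} = \frac{325}{108}$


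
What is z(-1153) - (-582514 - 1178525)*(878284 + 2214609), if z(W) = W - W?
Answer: 5446705195827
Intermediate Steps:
z(W) = 0
z(-1153) - (-582514 - 1178525)*(878284 + 2214609) = 0 - (-582514 - 1178525)*(878284 + 2214609) = 0 - (-1761039)*3092893 = 0 - 1*(-5446705195827) = 0 + 5446705195827 = 5446705195827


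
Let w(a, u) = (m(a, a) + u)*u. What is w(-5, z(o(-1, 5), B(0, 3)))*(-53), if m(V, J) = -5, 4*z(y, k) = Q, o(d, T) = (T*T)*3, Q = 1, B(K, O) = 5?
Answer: 1007/16 ≈ 62.938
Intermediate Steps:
o(d, T) = 3*T**2 (o(d, T) = T**2*3 = 3*T**2)
z(y, k) = 1/4 (z(y, k) = (1/4)*1 = 1/4)
w(a, u) = u*(-5 + u) (w(a, u) = (-5 + u)*u = u*(-5 + u))
w(-5, z(o(-1, 5), B(0, 3)))*(-53) = ((-5 + 1/4)/4)*(-53) = ((1/4)*(-19/4))*(-53) = -19/16*(-53) = 1007/16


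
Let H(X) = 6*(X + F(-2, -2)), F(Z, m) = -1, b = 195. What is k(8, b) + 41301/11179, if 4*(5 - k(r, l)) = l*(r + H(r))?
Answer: -54303233/22358 ≈ -2428.8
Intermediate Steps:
H(X) = -6 + 6*X (H(X) = 6*(X - 1) = 6*(-1 + X) = -6 + 6*X)
k(r, l) = 5 - l*(-6 + 7*r)/4 (k(r, l) = 5 - l*(r + (-6 + 6*r))/4 = 5 - l*(-6 + 7*r)/4)
k(8, b) + 41301/11179 = (5 + (3/2)*195 - 7/4*195*8) + 41301/11179 = (5 + 585/2 - 2730) + 41301*(1/11179) = -4865/2 + 41301/11179 = -54303233/22358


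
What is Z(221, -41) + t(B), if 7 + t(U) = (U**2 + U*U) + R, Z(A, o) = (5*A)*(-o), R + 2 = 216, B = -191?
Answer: 118474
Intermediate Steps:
R = 214 (R = -2 + 216 = 214)
Z(A, o) = -5*A*o
t(U) = 207 + 2*U**2 (t(U) = -7 + ((U**2 + U*U) + 214) = -7 + ((U**2 + U**2) + 214) = -7 + (2*U**2 + 214) = -7 + (214 + 2*U**2) = 207 + 2*U**2)
Z(221, -41) + t(B) = -5*221*(-41) + (207 + 2*(-191)**2) = 45305 + (207 + 2*36481) = 45305 + (207 + 72962) = 45305 + 73169 = 118474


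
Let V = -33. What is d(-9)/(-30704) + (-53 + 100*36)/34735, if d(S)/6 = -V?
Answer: 51014779/533251720 ≈ 0.095667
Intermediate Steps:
d(S) = 198 (d(S) = 6*(-1*(-33)) = 6*33 = 198)
d(-9)/(-30704) + (-53 + 100*36)/34735 = 198/(-30704) + (-53 + 100*36)/34735 = 198*(-1/30704) + (-53 + 3600)*(1/34735) = -99/15352 + 3547*(1/34735) = -99/15352 + 3547/34735 = 51014779/533251720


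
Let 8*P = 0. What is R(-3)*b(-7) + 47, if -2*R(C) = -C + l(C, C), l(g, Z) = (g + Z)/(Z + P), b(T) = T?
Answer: 129/2 ≈ 64.500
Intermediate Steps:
P = 0 (P = (⅛)*0 = 0)
l(g, Z) = (Z + g)/Z (l(g, Z) = (g + Z)/(Z + 0) = (Z + g)/Z)
R(C) = -1 + C/2 (R(C) = -(-C + (C + C)/C)/2 = -(-C + (2*C)/C)/2 = -(-C + 2)/2 = -(2 - C)/2 = -1 + C/2)
R(-3)*b(-7) + 47 = (-1 + (½)*(-3))*(-7) + 47 = (-1 - 3/2)*(-7) + 47 = -5/2*(-7) + 47 = 35/2 + 47 = 129/2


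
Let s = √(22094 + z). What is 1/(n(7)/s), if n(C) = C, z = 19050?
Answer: 2*√10286/7 ≈ 28.977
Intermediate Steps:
s = 2*√10286 (s = √(22094 + 19050) = √41144 = 2*√10286 ≈ 202.84)
1/(n(7)/s) = 1/(7/((2*√10286))) = 1/(7*(√10286/20572)) = 1/(7*√10286/20572) = 2*√10286/7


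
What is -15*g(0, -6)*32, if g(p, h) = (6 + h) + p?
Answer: 0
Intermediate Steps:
g(p, h) = 6 + h + p
-15*g(0, -6)*32 = -15*(6 - 6 + 0)*32 = -15*0*32 = 0*32 = 0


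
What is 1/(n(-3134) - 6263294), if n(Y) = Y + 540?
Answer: -1/6265888 ≈ -1.5959e-7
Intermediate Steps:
n(Y) = 540 + Y
1/(n(-3134) - 6263294) = 1/((540 - 3134) - 6263294) = 1/(-2594 - 6263294) = 1/(-6265888) = -1/6265888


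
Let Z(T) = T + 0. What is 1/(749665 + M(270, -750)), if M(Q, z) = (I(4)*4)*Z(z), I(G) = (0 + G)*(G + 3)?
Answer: 1/665665 ≈ 1.5023e-6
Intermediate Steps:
I(G) = G*(3 + G)
Z(T) = T
M(Q, z) = 112*z (M(Q, z) = ((4*(3 + 4))*4)*z = ((4*7)*4)*z = (28*4)*z = 112*z)
1/(749665 + M(270, -750)) = 1/(749665 + 112*(-750)) = 1/(749665 - 84000) = 1/665665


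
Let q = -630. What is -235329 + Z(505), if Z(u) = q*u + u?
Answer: -552974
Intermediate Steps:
Z(u) = -629*u (Z(u) = -630*u + u = -629*u)
-235329 + Z(505) = -235329 - 629*505 = -235329 - 317645 = -552974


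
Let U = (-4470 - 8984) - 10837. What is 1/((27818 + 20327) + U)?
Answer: 1/23854 ≈ 4.1922e-5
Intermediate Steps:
U = -24291 (U = -13454 - 10837 = -24291)
1/((27818 + 20327) + U) = 1/((27818 + 20327) - 24291) = 1/(48145 - 24291) = 1/23854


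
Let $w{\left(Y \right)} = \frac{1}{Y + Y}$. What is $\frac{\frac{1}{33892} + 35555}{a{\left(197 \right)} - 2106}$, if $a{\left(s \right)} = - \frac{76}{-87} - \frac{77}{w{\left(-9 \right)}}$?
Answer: $- \frac{104837615307}{2120419088} \approx -49.442$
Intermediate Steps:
$w{\left(Y \right)} = \frac{1}{2 Y}$
$a{\left(s \right)} = \frac{120658}{87}$ ($a{\left(s \right)} = - \frac{76}{-87} - \frac{77}{\frac{1}{2} \frac{1}{-9}} = \left(-76\right) \left(- \frac{1}{87}\right) - \frac{77}{\frac{1}{2} \left(- \frac{1}{9}\right)} = \frac{76}{87} - \frac{77}{- \frac{1}{18}} = \frac{76}{87} - -1386 = \frac{76}{87} + 1386 = \frac{120658}{87}$)
$\frac{\frac{1}{33892} + 35555}{a{\left(197 \right)} - 2106} = \frac{\frac{1}{33892} + 35555}{\frac{120658}{87} - 2106} = \frac{\frac{1}{33892} + 35555}{- \frac{62564}{87}} = \frac{1205030061}{33892} \left(- \frac{87}{62564}\right) = - \frac{104837615307}{2120419088}$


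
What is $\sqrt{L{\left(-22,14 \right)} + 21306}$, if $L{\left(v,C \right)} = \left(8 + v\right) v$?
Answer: $\sqrt{21614} \approx 147.02$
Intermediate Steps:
$L{\left(v,C \right)} = v \left(8 + v\right)$
$\sqrt{L{\left(-22,14 \right)} + 21306} = \sqrt{- 22 \left(8 - 22\right) + 21306} = \sqrt{\left(-22\right) \left(-14\right) + 21306} = \sqrt{308 + 21306} = \sqrt{21614}$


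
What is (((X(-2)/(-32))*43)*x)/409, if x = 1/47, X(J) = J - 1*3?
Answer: 215/615136 ≈ 0.00034952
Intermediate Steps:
X(J) = -3 + J (X(J) = J - 3 = -3 + J)
x = 1/47 ≈ 0.021277
(((X(-2)/(-32))*43)*x)/409 = ((((-3 - 2)/(-32))*43)*(1/47))/409 = ((-5*(-1/32)*43)*(1/47))*(1/409) = (((5/32)*43)*(1/47))*(1/409) = ((215/32)*(1/47))*(1/409) = (215/1504)*(1/409) = 215/615136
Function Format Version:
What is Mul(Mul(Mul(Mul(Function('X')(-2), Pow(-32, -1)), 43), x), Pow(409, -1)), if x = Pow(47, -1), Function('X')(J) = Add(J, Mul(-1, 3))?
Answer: Rational(215, 615136) ≈ 0.00034952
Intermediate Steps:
Function('X')(J) = Add(-3, J) (Function('X')(J) = Add(J, -3) = Add(-3, J))
x = Rational(1, 47) ≈ 0.021277
Mul(Mul(Mul(Mul(Function('X')(-2), Pow(-32, -1)), 43), x), Pow(409, -1)) = Mul(Mul(Mul(Mul(Add(-3, -2), Pow(-32, -1)), 43), Rational(1, 47)), Pow(409, -1)) = Mul(Mul(Mul(Mul(-5, Rational(-1, 32)), 43), Rational(1, 47)), Rational(1, 409)) = Mul(Mul(Mul(Rational(5, 32), 43), Rational(1, 47)), Rational(1, 409)) = Mul(Mul(Rational(215, 32), Rational(1, 47)), Rational(1, 409)) = Mul(Rational(215, 1504), Rational(1, 409)) = Rational(215, 615136)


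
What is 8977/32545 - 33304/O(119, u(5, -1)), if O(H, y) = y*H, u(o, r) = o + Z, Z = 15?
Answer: -53125671/3872855 ≈ -13.717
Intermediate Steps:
u(o, r) = 15 + o (u(o, r) = o + 15 = 15 + o)
O(H, y) = H*y
8977/32545 - 33304/O(119, u(5, -1)) = 8977/32545 - 33304*1/(119*(15 + 5)) = 8977*(1/32545) - 33304/(119*20) = 8977/32545 - 33304/2380 = 8977/32545 - 33304*1/2380 = 8977/32545 - 8326/595 = -53125671/3872855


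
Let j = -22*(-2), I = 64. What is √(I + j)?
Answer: 6*√3 ≈ 10.392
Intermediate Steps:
j = 44
√(I + j) = √(64 + 44) = √108 = 6*√3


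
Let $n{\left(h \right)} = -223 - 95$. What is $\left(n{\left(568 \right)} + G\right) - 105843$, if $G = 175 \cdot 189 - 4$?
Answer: $-73090$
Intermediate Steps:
$n{\left(h \right)} = -318$
$G = 33071$ ($G = 33075 - 4 = 33071$)
$\left(n{\left(568 \right)} + G\right) - 105843 = \left(-318 + 33071\right) - 105843 = 32753 - 105843 = -73090$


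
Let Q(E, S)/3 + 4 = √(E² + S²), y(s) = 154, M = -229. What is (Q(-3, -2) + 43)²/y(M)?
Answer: 7 + 93*√13/77 ≈ 11.355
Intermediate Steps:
Q(E, S) = -12 + 3*√(E² + S²)
(Q(-3, -2) + 43)²/y(M) = ((-12 + 3*√((-3)² + (-2)²)) + 43)²/154 = ((-12 + 3*√(9 + 4)) + 43)²*(1/154) = ((-12 + 3*√13) + 43)²*(1/154) = (31 + 3*√13)²*(1/154) = (31 + 3*√13)²/154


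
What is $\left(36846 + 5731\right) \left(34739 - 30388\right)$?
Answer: $185252527$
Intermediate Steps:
$\left(36846 + 5731\right) \left(34739 - 30388\right) = 42577 \cdot 4351 = 185252527$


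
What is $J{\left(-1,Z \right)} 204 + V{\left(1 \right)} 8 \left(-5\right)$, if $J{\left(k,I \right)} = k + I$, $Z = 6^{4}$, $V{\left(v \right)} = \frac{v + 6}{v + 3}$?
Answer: $264110$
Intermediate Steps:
$V{\left(v \right)} = \frac{6 + v}{3 + v}$
$Z = 1296$
$J{\left(k,I \right)} = I + k$
$J{\left(-1,Z \right)} 204 + V{\left(1 \right)} 8 \left(-5\right) = \left(1296 - 1\right) 204 + \frac{6 + 1}{3 + 1} \cdot 8 \left(-5\right) = 1295 \cdot 204 + \frac{1}{4} \cdot 7 \cdot 8 \left(-5\right) = 264180 + \frac{1}{4} \cdot 7 \cdot 8 \left(-5\right) = 264180 + \frac{7}{4} \cdot 8 \left(-5\right) = 264180 + 14 \left(-5\right) = 264180 - 70 = 264110$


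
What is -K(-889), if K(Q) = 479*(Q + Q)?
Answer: 851662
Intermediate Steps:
K(Q) = 958*Q (K(Q) = 479*(2*Q) = 958*Q)
-K(-889) = -958*(-889) = -1*(-851662) = 851662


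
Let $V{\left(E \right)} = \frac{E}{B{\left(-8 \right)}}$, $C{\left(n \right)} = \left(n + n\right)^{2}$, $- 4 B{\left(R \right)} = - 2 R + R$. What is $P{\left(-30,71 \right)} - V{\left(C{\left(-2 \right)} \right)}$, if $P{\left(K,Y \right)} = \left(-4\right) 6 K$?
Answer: $728$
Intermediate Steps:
$B{\left(R \right)} = \frac{R}{4}$ ($B{\left(R \right)} = - \frac{- 2 R + R}{4} = - \frac{\left(-1\right) R}{4} = \frac{R}{4}$)
$P{\left(K,Y \right)} = - 24 K$
$C{\left(n \right)} = 4 n^{2}$ ($C{\left(n \right)} = \left(2 n\right)^{2} = 4 n^{2}$)
$V{\left(E \right)} = - \frac{E}{2}$ ($V{\left(E \right)} = \frac{E}{\frac{1}{4} \left(-8\right)} = \frac{E}{-2} = E \left(- \frac{1}{2}\right) = - \frac{E}{2}$)
$P{\left(-30,71 \right)} - V{\left(C{\left(-2 \right)} \right)} = \left(-24\right) \left(-30\right) - - \frac{4 \left(-2\right)^{2}}{2} = 720 - - \frac{4 \cdot 4}{2} = 720 - \left(- \frac{1}{2}\right) 16 = 720 - -8 = 720 + 8 = 728$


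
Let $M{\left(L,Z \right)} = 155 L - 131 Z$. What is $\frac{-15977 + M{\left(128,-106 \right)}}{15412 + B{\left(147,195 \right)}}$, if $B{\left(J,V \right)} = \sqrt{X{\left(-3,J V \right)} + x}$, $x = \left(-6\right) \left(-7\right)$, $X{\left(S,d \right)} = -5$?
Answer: $\frac{273547588}{237529707} - \frac{17749 \sqrt{37}}{237529707} \approx 1.1512$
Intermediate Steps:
$x = 42$
$B{\left(J,V \right)} = \sqrt{37}$ ($B{\left(J,V \right)} = \sqrt{-5 + 42} = \sqrt{37}$)
$M{\left(L,Z \right)} = - 131 Z + 155 L$
$\frac{-15977 + M{\left(128,-106 \right)}}{15412 + B{\left(147,195 \right)}} = \frac{-15977 + \left(\left(-131\right) \left(-106\right) + 155 \cdot 128\right)}{15412 + \sqrt{37}} = \frac{-15977 + \left(13886 + 19840\right)}{15412 + \sqrt{37}} = \frac{-15977 + 33726}{15412 + \sqrt{37}} = \frac{17749}{15412 + \sqrt{37}}$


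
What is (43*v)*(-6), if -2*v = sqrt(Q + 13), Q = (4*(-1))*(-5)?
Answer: 129*sqrt(33) ≈ 741.05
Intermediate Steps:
Q = 20 (Q = -4*(-5) = 20)
v = -sqrt(33)/2 (v = -sqrt(20 + 13)/2 = -sqrt(33)/2 ≈ -2.8723)
(43*v)*(-6) = (43*(-sqrt(33)/2))*(-6) = -43*sqrt(33)/2*(-6) = 129*sqrt(33)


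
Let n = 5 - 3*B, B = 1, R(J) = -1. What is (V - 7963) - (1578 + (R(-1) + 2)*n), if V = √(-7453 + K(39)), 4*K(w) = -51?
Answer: -9543 + I*√29863/2 ≈ -9543.0 + 86.405*I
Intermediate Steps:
n = 2 (n = 5 - 3*1 = 5 - 3 = 2)
K(w) = -51/4 (K(w) = (¼)*(-51) = -51/4)
V = I*√29863/2 (V = √(-7453 - 51/4) = √(-29863/4) = I*√29863/2 ≈ 86.405*I)
(V - 7963) - (1578 + (R(-1) + 2)*n) = (I*√29863/2 - 7963) - (1578 + (-1 + 2)*2) = (-7963 + I*√29863/2) - (1578 + 1*2) = (-7963 + I*√29863/2) - (1578 + 2) = (-7963 + I*√29863/2) - 1*1580 = (-7963 + I*√29863/2) - 1580 = -9543 + I*√29863/2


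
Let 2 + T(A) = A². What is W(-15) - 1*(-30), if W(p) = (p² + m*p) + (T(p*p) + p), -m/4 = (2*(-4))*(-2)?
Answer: 51823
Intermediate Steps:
m = -64 (m = -4*2*(-4)*(-2) = -(-32)*(-2) = -4*16 = -64)
T(A) = -2 + A²
W(p) = -2 + p² + p⁴ - 63*p (W(p) = (p² - 64*p) + ((-2 + (p*p)²) + p) = (p² - 64*p) + ((-2 + (p²)²) + p) = (p² - 64*p) + ((-2 + p⁴) + p) = (p² - 64*p) + (-2 + p + p⁴) = -2 + p² + p⁴ - 63*p)
W(-15) - 1*(-30) = (-2 + (-15)² + (-15)⁴ - 63*(-15)) - 1*(-30) = (-2 + 225 + 50625 + 945) + 30 = 51793 + 30 = 51823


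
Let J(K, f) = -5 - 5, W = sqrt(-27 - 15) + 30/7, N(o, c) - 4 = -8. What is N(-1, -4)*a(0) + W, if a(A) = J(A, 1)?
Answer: 310/7 + I*sqrt(42) ≈ 44.286 + 6.4807*I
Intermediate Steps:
N(o, c) = -4 (N(o, c) = 4 - 8 = -4)
W = 30/7 + I*sqrt(42) (W = sqrt(-42) + 30*(1/7) = I*sqrt(42) + 30/7 = 30/7 + I*sqrt(42) ≈ 4.2857 + 6.4807*I)
J(K, f) = -10
a(A) = -10
N(-1, -4)*a(0) + W = -4*(-10) + (30/7 + I*sqrt(42)) = 40 + (30/7 + I*sqrt(42)) = 310/7 + I*sqrt(42)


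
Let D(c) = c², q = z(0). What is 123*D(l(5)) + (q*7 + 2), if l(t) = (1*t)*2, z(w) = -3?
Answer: 12281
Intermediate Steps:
q = -3
l(t) = 2*t (l(t) = t*2 = 2*t)
123*D(l(5)) + (q*7 + 2) = 123*(2*5)² + (-3*7 + 2) = 123*10² + (-21 + 2) = 123*100 - 19 = 12300 - 19 = 12281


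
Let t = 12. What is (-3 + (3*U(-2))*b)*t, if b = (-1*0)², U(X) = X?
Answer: -36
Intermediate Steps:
b = 0 (b = 0² = 0)
(-3 + (3*U(-2))*b)*t = (-3 + (3*(-2))*0)*12 = (-3 - 6*0)*12 = (-3 + 0)*12 = -3*12 = -36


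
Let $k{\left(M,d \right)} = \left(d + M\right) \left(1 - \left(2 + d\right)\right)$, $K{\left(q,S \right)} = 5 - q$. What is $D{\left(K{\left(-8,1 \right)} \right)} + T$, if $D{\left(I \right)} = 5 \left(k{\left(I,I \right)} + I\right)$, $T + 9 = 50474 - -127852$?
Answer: $176562$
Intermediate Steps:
$T = 178317$ ($T = -9 + \left(50474 - -127852\right) = -9 + \left(50474 + 127852\right) = -9 + 178326 = 178317$)
$k{\left(M,d \right)} = \left(-1 - d\right) \left(M + d\right)$ ($k{\left(M,d \right)} = \left(M + d\right) \left(-1 - d\right) = \left(-1 - d\right) \left(M + d\right)$)
$D{\left(I \right)} = - 10 I^{2} - 5 I$ ($D{\left(I \right)} = 5 \left(\left(- I - I - I^{2} - I I\right) + I\right) = 5 \left(\left(- I - I - I^{2} - I^{2}\right) + I\right) = 5 \left(\left(- 2 I - 2 I^{2}\right) + I\right) = 5 \left(- I - 2 I^{2}\right) = - 10 I^{2} - 5 I$)
$D{\left(K{\left(-8,1 \right)} \right)} + T = 5 \left(5 - -8\right) \left(-1 - 2 \left(5 - -8\right)\right) + 178317 = 5 \left(5 + 8\right) \left(-1 - 2 \left(5 + 8\right)\right) + 178317 = 5 \cdot 13 \left(-1 - 26\right) + 178317 = 5 \cdot 13 \left(-27\right) + 178317 = -1755 + 178317 = 176562$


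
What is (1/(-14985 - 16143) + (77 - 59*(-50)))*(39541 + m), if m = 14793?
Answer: 2559795768985/15564 ≈ 1.6447e+8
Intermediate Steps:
(1/(-14985 - 16143) + (77 - 59*(-50)))*(39541 + m) = (1/(-14985 - 16143) + (77 - 59*(-50)))*(39541 + 14793) = (1/(-31128) + (77 + 2950))*54334 = (-1/31128 + 3027)*54334 = (94224455/31128)*54334 = 2559795768985/15564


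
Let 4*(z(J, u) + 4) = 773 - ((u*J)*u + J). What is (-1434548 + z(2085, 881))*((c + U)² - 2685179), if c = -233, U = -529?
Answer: 3417838930154675/4 ≈ 8.5446e+14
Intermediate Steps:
z(J, u) = 757/4 - J/4 - J*u²/4 (z(J, u) = -4 + (773 - ((u*J)*u + J))/4 = -4 + (773 - ((J*u)*u + J))/4 = -4 + (773 - (J*u² + J))/4 = -4 + (773 - (J + J*u²))/4 = -4 + (773 + (-J - J*u²))/4 = -4 + (773 - J - J*u²)/4 = -4 + (773/4 - J/4 - J*u²/4) = 757/4 - J/4 - J*u²/4)
(-1434548 + z(2085, 881))*((c + U)² - 2685179) = (-1434548 + (757/4 - ¼*2085 - ¼*2085*881²))*((-233 - 529)² - 2685179) = (-1434548 + (757/4 - 2085/4 - ¼*2085*776161))*((-762)² - 2685179) = (-1434548 + (757/4 - 2085/4 - 1618295685/4))*(580644 - 2685179) = (-1434548 - 1618297013/4)*(-2104535) = -1624035205/4*(-2104535) = 3417838930154675/4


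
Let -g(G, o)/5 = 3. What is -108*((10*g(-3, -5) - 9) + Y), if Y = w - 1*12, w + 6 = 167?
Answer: 1080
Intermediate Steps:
w = 161 (w = -6 + 167 = 161)
g(G, o) = -15 (g(G, o) = -5*3 = -15)
Y = 149 (Y = 161 - 1*12 = 161 - 12 = 149)
-108*((10*g(-3, -5) - 9) + Y) = -108*((10*(-15) - 9) + 149) = -108*((-150 - 9) + 149) = -108*(-159 + 149) = -108*(-10) = 1080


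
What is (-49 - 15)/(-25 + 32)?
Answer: -64/7 ≈ -9.1429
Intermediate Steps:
(-49 - 15)/(-25 + 32) = -64/7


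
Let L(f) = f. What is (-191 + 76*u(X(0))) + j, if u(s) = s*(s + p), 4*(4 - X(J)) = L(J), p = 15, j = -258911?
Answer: -253326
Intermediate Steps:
X(J) = 4 - J/4
u(s) = s*(15 + s) (u(s) = s*(s + 15) = s*(15 + s))
(-191 + 76*u(X(0))) + j = (-191 + 76*((4 - ¼*0)*(15 + (4 - ¼*0)))) - 258911 = (-191 + 76*((4 + 0)*(15 + (4 + 0)))) - 258911 = (-191 + 76*(4*(15 + 4))) - 258911 = (-191 + 76*(4*19)) - 258911 = (-191 + 76*76) - 258911 = (-191 + 5776) - 258911 = 5585 - 258911 = -253326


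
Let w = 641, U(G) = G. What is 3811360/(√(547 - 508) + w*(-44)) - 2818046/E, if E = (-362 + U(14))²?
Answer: -263100093444419/1660932124776 - 3811360*√39/795465577 ≈ -158.44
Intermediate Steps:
E = 121104 (E = (-362 + 14)² = (-348)² = 121104)
3811360/(√(547 - 508) + w*(-44)) - 2818046/E = 3811360/(√(547 - 508) + 641*(-44)) - 2818046/121104 = 3811360/(√39 - 28204) - 2818046*1/121104 = 3811360/(-28204 + √39) - 48587/2088 = -48587/2088 + 3811360/(-28204 + √39)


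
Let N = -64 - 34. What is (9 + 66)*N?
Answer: -7350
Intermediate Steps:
N = -98
(9 + 66)*N = (9 + 66)*(-98) = 75*(-98) = -7350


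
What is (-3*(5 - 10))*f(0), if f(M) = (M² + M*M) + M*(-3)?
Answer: 0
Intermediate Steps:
f(M) = -3*M + 2*M² (f(M) = (M² + M²) - 3*M = 2*M² - 3*M = -3*M + 2*M²)
(-3*(5 - 10))*f(0) = (-3*(5 - 10))*(0*(-3 + 2*0)) = (-3*(-5))*(0*(-3 + 0)) = 15*(0*(-3)) = 15*0 = 0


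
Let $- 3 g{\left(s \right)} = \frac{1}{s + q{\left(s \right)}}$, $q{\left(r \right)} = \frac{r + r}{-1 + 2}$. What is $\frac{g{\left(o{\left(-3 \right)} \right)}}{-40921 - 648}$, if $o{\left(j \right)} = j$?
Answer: $- \frac{1}{1122363} \approx -8.9098 \cdot 10^{-7}$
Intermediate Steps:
$q{\left(r \right)} = 2 r$ ($q{\left(r \right)} = \frac{2 r}{1} = 2 r 1 = 2 r$)
$g{\left(s \right)} = - \frac{1}{9 s}$ ($g{\left(s \right)} = - \frac{1}{3 \left(s + 2 s\right)} = - \frac{1}{3 \cdot 3 s} = - \frac{\frac{1}{3} \frac{1}{s}}{3} = - \frac{1}{9 s}$)
$\frac{g{\left(o{\left(-3 \right)} \right)}}{-40921 - 648} = \frac{\left(- \frac{1}{9}\right) \frac{1}{-3}}{-40921 - 648} = \frac{\left(- \frac{1}{9}\right) \left(- \frac{1}{3}\right)}{-41569} = \frac{1}{27} \left(- \frac{1}{41569}\right) = - \frac{1}{1122363}$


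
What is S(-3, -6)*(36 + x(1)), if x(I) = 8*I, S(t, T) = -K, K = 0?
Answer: 0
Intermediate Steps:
S(t, T) = 0 (S(t, T) = -1*0 = 0)
S(-3, -6)*(36 + x(1)) = 0*(36 + 8*1) = 0*(36 + 8) = 0*44 = 0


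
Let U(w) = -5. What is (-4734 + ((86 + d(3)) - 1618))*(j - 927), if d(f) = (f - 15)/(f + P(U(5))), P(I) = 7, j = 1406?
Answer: -15009944/5 ≈ -3.0020e+6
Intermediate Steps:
d(f) = (-15 + f)/(7 + f) (d(f) = (f - 15)/(f + 7) = (-15 + f)/(7 + f))
(-4734 + ((86 + d(3)) - 1618))*(j - 927) = (-4734 + ((86 + (-15 + 3)/(7 + 3)) - 1618))*(1406 - 927) = (-4734 + ((86 - 12/10) - 1618))*479 = (-4734 + ((86 + (⅒)*(-12)) - 1618))*479 = (-4734 + ((86 - 6/5) - 1618))*479 = (-4734 + (424/5 - 1618))*479 = (-4734 - 7666/5)*479 = -31336/5*479 = -15009944/5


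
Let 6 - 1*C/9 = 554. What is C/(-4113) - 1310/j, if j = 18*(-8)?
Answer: 338791/32904 ≈ 10.296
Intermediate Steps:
C = -4932 (C = 54 - 9*554 = 54 - 4986 = -4932)
j = -144
C/(-4113) - 1310/j = -4932/(-4113) - 1310/(-144) = -4932*(-1/4113) - 1310*(-1/144) = 548/457 + 655/72 = 338791/32904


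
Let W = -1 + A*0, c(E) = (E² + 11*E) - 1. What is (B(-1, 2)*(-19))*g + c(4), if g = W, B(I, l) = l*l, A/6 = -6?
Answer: 135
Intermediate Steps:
A = -36 (A = 6*(-6) = -36)
c(E) = -1 + E² + 11*E
B(I, l) = l²
W = -1 (W = -1 - 36*0 = -1 + 0 = -1)
g = -1
(B(-1, 2)*(-19))*g + c(4) = (2²*(-19))*(-1) + (-1 + 4² + 11*4) = (4*(-19))*(-1) + (-1 + 16 + 44) = -76*(-1) + 59 = 76 + 59 = 135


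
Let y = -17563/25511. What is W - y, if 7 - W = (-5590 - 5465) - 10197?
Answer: 542355912/25511 ≈ 21260.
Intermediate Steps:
W = 21259 (W = 7 - ((-5590 - 5465) - 10197) = 7 - (-11055 - 10197) = 7 - 1*(-21252) = 7 + 21252 = 21259)
y = -17563/25511 (y = -17563*1/25511 = -17563/25511 ≈ -0.68845)
W - y = 21259 - 1*(-17563/25511) = 21259 + 17563/25511 = 542355912/25511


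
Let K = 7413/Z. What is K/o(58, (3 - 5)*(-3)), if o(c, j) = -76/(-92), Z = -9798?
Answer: -2471/2698 ≈ -0.91586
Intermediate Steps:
o(c, j) = 19/23 (o(c, j) = -76*(-1/92) = 19/23)
K = -2471/3266 (K = 7413/(-9798) = 7413*(-1/9798) = -2471/3266 ≈ -0.75658)
K/o(58, (3 - 5)*(-3)) = -2471/(3266*19/23) = -2471/3266*23/19 = -2471/2698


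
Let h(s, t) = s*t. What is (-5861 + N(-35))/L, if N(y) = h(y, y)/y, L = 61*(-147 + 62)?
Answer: 5896/5185 ≈ 1.1371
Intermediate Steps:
L = -5185 (L = 61*(-85) = -5185)
N(y) = y (N(y) = (y*y)/y = y²/y = y)
(-5861 + N(-35))/L = (-5861 - 35)/(-5185) = -5896*(-1/5185) = 5896/5185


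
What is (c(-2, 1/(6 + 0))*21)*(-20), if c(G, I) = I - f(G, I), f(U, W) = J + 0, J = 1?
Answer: 350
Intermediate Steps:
f(U, W) = 1 (f(U, W) = 1 + 0 = 1)
c(G, I) = -1 + I (c(G, I) = I - 1*1 = I - 1 = -1 + I)
(c(-2, 1/(6 + 0))*21)*(-20) = ((-1 + 1/(6 + 0))*21)*(-20) = ((-1 + 1/6)*21)*(-20) = ((-1 + ⅙)*21)*(-20) = -⅚*21*(-20) = -35/2*(-20) = 350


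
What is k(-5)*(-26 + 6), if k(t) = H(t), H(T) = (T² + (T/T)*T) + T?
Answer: -300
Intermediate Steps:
H(T) = T² + 2*T (H(T) = (T² + 1*T) + T = (T² + T) + T = (T + T²) + T = T² + 2*T)
k(t) = t*(2 + t)
k(-5)*(-26 + 6) = (-5*(2 - 5))*(-26 + 6) = -5*(-3)*(-20) = 15*(-20) = -300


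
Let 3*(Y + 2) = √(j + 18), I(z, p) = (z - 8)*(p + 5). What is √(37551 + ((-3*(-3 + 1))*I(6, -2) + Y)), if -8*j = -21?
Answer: √(1350468 + 3*√330)/6 ≈ 193.69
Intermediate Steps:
j = 21/8 (j = -⅛*(-21) = 21/8 ≈ 2.6250)
I(z, p) = (-8 + z)*(5 + p)
Y = -2 + √330/12 (Y = -2 + √(21/8 + 18)/3 = -2 + √(165/8)/3 = -2 + (√330/4)/3 = -2 + √330/12 ≈ -0.48617)
√(37551 + ((-3*(-3 + 1))*I(6, -2) + Y)) = √(37551 + ((-3*(-3 + 1))*(-40 - 8*(-2) + 5*6 - 2*6) + (-2 + √330/12))) = √(37551 + ((-3*(-2))*(-40 + 16 + 30 - 12) + (-2 + √330/12))) = √(37551 + (6*(-6) + (-2 + √330/12))) = √(37551 + (-36 + (-2 + √330/12))) = √(37551 + (-38 + √330/12)) = √(37513 + √330/12)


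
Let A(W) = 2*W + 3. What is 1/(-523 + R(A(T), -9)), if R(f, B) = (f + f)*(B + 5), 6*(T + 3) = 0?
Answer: -1/499 ≈ -0.0020040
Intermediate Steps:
T = -3 (T = -3 + (1/6)*0 = -3 + 0 = -3)
A(W) = 3 + 2*W
R(f, B) = 2*f*(5 + B) (R(f, B) = (2*f)*(5 + B) = 2*f*(5 + B))
1/(-523 + R(A(T), -9)) = 1/(-523 + 2*(3 + 2*(-3))*(5 - 9)) = 1/(-523 + 2*(3 - 6)*(-4)) = 1/(-523 + 2*(-3)*(-4)) = 1/(-523 + 24) = 1/(-499) = -1/499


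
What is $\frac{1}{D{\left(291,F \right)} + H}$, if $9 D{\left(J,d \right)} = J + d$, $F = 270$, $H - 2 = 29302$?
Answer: $\frac{3}{88099} \approx 3.4053 \cdot 10^{-5}$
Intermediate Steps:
$H = 29304$ ($H = 2 + 29302 = 29304$)
$D{\left(J,d \right)} = \frac{J}{9} + \frac{d}{9}$ ($D{\left(J,d \right)} = \frac{J + d}{9} = \frac{J}{9} + \frac{d}{9}$)
$\frac{1}{D{\left(291,F \right)} + H} = \frac{1}{\left(\frac{1}{9} \cdot 291 + \frac{1}{9} \cdot 270\right) + 29304} = \frac{1}{\left(\frac{97}{3} + 30\right) + 29304} = \frac{1}{\frac{187}{3} + 29304} = \frac{1}{\frac{88099}{3}} = \frac{3}{88099}$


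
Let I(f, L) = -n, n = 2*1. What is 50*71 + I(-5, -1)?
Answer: 3548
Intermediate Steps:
n = 2
I(f, L) = -2 (I(f, L) = -1*2 = -2)
50*71 + I(-5, -1) = 50*71 - 2 = 3550 - 2 = 3548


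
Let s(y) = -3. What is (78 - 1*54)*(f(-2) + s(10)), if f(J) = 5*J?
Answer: -312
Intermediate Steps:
(78 - 1*54)*(f(-2) + s(10)) = (78 - 1*54)*(5*(-2) - 3) = (78 - 54)*(-10 - 3) = 24*(-13) = -312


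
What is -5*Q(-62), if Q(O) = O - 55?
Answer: 585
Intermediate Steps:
Q(O) = -55 + O
-5*Q(-62) = -5*(-55 - 62) = -5*(-117) = 585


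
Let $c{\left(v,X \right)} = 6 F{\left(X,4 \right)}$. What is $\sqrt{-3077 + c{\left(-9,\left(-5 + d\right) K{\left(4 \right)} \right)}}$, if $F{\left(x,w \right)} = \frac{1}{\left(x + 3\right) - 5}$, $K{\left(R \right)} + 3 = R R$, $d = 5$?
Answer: $2 i \sqrt{770} \approx 55.498 i$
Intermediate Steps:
$K{\left(R \right)} = -3 + R^{2}$ ($K{\left(R \right)} = -3 + R R = -3 + R^{2}$)
$F{\left(x,w \right)} = \frac{1}{-2 + x}$ ($F{\left(x,w \right)} = \frac{1}{\left(3 + x\right) - 5} = \frac{1}{-2 + x}$)
$c{\left(v,X \right)} = \frac{6}{-2 + X}$
$\sqrt{-3077 + c{\left(-9,\left(-5 + d\right) K{\left(4 \right)} \right)}} = \sqrt{-3077 + \frac{6}{-2 + \left(-5 + 5\right) \left(-3 + 4^{2}\right)}} = \sqrt{-3077 + \frac{6}{-2 + 0 \left(-3 + 16\right)}} = \sqrt{-3077 + \frac{6}{-2 + 0 \cdot 13}} = \sqrt{-3077 + \frac{6}{-2 + 0}} = \sqrt{-3077 + \frac{6}{-2}} = \sqrt{-3077 + 6 \left(- \frac{1}{2}\right)} = \sqrt{-3077 - 3} = \sqrt{-3080} = 2 i \sqrt{770}$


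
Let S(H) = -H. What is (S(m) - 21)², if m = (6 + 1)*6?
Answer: 3969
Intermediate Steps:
m = 42 (m = 7*6 = 42)
(S(m) - 21)² = (-1*42 - 21)² = (-42 - 21)² = (-63)² = 3969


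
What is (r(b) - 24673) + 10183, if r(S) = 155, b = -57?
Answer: -14335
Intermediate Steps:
(r(b) - 24673) + 10183 = (155 - 24673) + 10183 = -24518 + 10183 = -14335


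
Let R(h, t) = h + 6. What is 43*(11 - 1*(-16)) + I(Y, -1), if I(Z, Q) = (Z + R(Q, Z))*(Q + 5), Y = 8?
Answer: 1213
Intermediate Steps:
R(h, t) = 6 + h
I(Z, Q) = (5 + Q)*(6 + Q + Z) (I(Z, Q) = (Z + (6 + Q))*(Q + 5) = (6 + Q + Z)*(5 + Q) = (5 + Q)*(6 + Q + Z))
43*(11 - 1*(-16)) + I(Y, -1) = 43*(11 - 1*(-16)) + (30 + (-1)² + 5*8 + 11*(-1) - 1*8) = 43*(11 + 16) + (30 + 1 + 40 - 11 - 8) = 43*27 + 52 = 1161 + 52 = 1213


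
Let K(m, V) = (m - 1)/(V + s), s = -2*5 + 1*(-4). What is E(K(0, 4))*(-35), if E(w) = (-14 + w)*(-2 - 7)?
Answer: -8757/2 ≈ -4378.5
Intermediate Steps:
s = -14 (s = -10 - 4 = -14)
K(m, V) = (-1 + m)/(-14 + V) (K(m, V) = (m - 1)/(V - 14) = (-1 + m)/(-14 + V))
E(w) = 126 - 9*w (E(w) = (-14 + w)*(-9) = 126 - 9*w)
E(K(0, 4))*(-35) = (126 - 9*(-1 + 0)/(-14 + 4))*(-35) = (126 - 9*(-1)/(-10))*(-35) = (126 - (-9)*(-1)/10)*(-35) = (126 - 9*1/10)*(-35) = (126 - 9/10)*(-35) = (1251/10)*(-35) = -8757/2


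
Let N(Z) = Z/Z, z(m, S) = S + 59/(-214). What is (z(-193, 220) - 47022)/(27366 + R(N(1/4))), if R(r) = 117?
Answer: -10015687/5881362 ≈ -1.7030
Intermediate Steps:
z(m, S) = -59/214 + S (z(m, S) = S + 59*(-1/214) = S - 59/214 = -59/214 + S)
N(Z) = 1
(z(-193, 220) - 47022)/(27366 + R(N(1/4))) = ((-59/214 + 220) - 47022)/(27366 + 117) = (47021/214 - 47022)/27483 = -10015687/214*1/27483 = -10015687/5881362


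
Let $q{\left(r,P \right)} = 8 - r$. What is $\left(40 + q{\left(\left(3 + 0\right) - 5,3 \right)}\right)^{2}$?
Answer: $2500$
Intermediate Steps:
$\left(40 + q{\left(\left(3 + 0\right) - 5,3 \right)}\right)^{2} = \left(40 + \left(8 - \left(\left(3 + 0\right) - 5\right)\right)\right)^{2} = \left(40 + \left(8 - \left(3 - 5\right)\right)\right)^{2} = \left(40 + \left(8 - -2\right)\right)^{2} = \left(40 + \left(8 + 2\right)\right)^{2} = \left(40 + 10\right)^{2} = 50^{2} = 2500$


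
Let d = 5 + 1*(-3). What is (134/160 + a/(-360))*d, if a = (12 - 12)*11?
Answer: 67/40 ≈ 1.6750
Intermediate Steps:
a = 0 (a = 0*11 = 0)
d = 2 (d = 5 - 3 = 2)
(134/160 + a/(-360))*d = (134/160 + 0/(-360))*2 = (134*(1/160) + 0*(-1/360))*2 = (67/80 + 0)*2 = (67/80)*2 = 67/40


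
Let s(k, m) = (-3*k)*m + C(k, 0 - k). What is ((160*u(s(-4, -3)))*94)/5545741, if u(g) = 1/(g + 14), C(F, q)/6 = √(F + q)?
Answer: -7520/61003151 ≈ -0.00012327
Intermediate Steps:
C(F, q) = 6*√(F + q)
s(k, m) = -3*k*m (s(k, m) = (-3*k)*m + 6*√(k + (0 - k)) = -3*k*m + 6*√(k - k) = -3*k*m + 6*√0 = -3*k*m + 6*0 = -3*k*m + 0 = -3*k*m)
u(g) = 1/(14 + g)
((160*u(s(-4, -3)))*94)/5545741 = ((160/(14 - 3*(-4)*(-3)))*94)/5545741 = ((160/(14 - 36))*94)*(1/5545741) = ((160/(-22))*94)*(1/5545741) = ((160*(-1/22))*94)*(1/5545741) = -80/11*94*(1/5545741) = -7520/11*1/5545741 = -7520/61003151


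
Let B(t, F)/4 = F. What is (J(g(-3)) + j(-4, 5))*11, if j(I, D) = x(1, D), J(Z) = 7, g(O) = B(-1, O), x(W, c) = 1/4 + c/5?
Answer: 363/4 ≈ 90.750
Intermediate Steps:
B(t, F) = 4*F
x(W, c) = ¼ + c/5 (x(W, c) = 1*(¼) + c*(⅕) = ¼ + c/5)
g(O) = 4*O
j(I, D) = ¼ + D/5
(J(g(-3)) + j(-4, 5))*11 = (7 + (¼ + (⅕)*5))*11 = (7 + (¼ + 1))*11 = (7 + 5/4)*11 = (33/4)*11 = 363/4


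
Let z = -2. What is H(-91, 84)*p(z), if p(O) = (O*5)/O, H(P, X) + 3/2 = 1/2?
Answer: -5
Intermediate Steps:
H(P, X) = -1 (H(P, X) = -3/2 + 1/2 = -3/2 + ½ = -1)
p(O) = 5 (p(O) = (5*O)/O = 5)
H(-91, 84)*p(z) = -1*5 = -5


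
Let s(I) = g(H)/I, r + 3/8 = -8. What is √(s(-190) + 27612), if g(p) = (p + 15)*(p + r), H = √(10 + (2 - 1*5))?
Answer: √(3987262955 - 5035*√7)/380 ≈ 166.17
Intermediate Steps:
r = -67/8 (r = -3/8 - 8 = -67/8 ≈ -8.3750)
H = √7 (H = √(10 + (2 - 5)) = √(10 - 3) = √7 ≈ 2.6458)
g(p) = (15 + p)*(-67/8 + p) (g(p) = (p + 15)*(p - 67/8) = (15 + p)*(-67/8 + p))
s(I) = (-949/8 + 53*√7/8)/I (s(I) = (-1005/8 + (√7)² + 53*√7/8)/I = (-1005/8 + 7 + 53*√7/8)/I = (-949/8 + 53*√7/8)/I)
√(s(-190) + 27612) = √((⅛)*(-949 + 53*√7)/(-190) + 27612) = √((⅛)*(-1/190)*(-949 + 53*√7) + 27612) = √((949/1520 - 53*√7/1520) + 27612) = √(41971189/1520 - 53*√7/1520)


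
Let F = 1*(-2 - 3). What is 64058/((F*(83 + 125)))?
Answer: -32029/520 ≈ -61.594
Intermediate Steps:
F = -5 (F = 1*(-5) = -5)
64058/((F*(83 + 125))) = 64058/((-5*(83 + 125))) = 64058/((-5*208)) = 64058/(-1040) = 64058*(-1/1040) = -32029/520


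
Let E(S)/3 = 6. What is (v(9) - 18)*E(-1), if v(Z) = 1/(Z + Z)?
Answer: -323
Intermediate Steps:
v(Z) = 1/(2*Z)
E(S) = 18 (E(S) = 3*6 = 18)
(v(9) - 18)*E(-1) = ((1/2)/9 - 18)*18 = ((1/2)*(1/9) - 18)*18 = (1/18 - 18)*18 = -323/18*18 = -323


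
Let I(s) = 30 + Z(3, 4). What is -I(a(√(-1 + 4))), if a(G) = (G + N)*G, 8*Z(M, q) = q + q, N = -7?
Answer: -31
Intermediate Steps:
Z(M, q) = q/4 (Z(M, q) = (q + q)/8 = (2*q)/8 = q/4)
a(G) = G*(-7 + G) (a(G) = (G - 7)*G = (-7 + G)*G = G*(-7 + G))
I(s) = 31 (I(s) = 30 + (¼)*4 = 30 + 1 = 31)
-I(a(√(-1 + 4))) = -1*31 = -31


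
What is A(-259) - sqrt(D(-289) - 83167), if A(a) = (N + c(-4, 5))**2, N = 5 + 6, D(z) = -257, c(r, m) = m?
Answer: 256 - 4*I*sqrt(5214) ≈ 256.0 - 288.83*I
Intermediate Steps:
N = 11
A(a) = 256 (A(a) = (11 + 5)**2 = 16**2 = 256)
A(-259) - sqrt(D(-289) - 83167) = 256 - sqrt(-257 - 83167) = 256 - sqrt(-83424) = 256 - 4*I*sqrt(5214)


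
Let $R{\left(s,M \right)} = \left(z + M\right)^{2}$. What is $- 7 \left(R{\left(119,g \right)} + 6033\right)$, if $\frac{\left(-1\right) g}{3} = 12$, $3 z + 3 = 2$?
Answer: $- \frac{463246}{9} \approx -51472.0$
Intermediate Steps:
$z = - \frac{1}{3}$ ($z = -1 + \frac{1}{3} \cdot 2 = -1 + \frac{2}{3} = - \frac{1}{3} \approx -0.33333$)
$g = -36$ ($g = \left(-3\right) 12 = -36$)
$R{\left(s,M \right)} = \left(- \frac{1}{3} + M\right)^{2}$
$- 7 \left(R{\left(119,g \right)} + 6033\right) = - 7 \left(\frac{\left(-1 + 3 \left(-36\right)\right)^{2}}{9} + 6033\right) = - 7 \left(\frac{\left(-1 - 108\right)^{2}}{9} + 6033\right) = - 7 \left(\frac{\left(-109\right)^{2}}{9} + 6033\right) = - 7 \left(\frac{1}{9} \cdot 11881 + 6033\right) = - 7 \left(\frac{11881}{9} + 6033\right) = \left(-7\right) \frac{66178}{9} = - \frac{463246}{9}$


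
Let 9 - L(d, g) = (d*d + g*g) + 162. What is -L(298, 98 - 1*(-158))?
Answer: 154493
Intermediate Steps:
L(d, g) = -153 - d**2 - g**2 (L(d, g) = 9 - ((d*d + g*g) + 162) = 9 - ((d**2 + g**2) + 162) = 9 - (162 + d**2 + g**2) = 9 + (-162 - d**2 - g**2) = -153 - d**2 - g**2)
-L(298, 98 - 1*(-158)) = -(-153 - 1*298**2 - (98 - 1*(-158))**2) = -(-153 - 1*88804 - (98 + 158)**2) = -(-153 - 88804 - 1*256**2) = -(-153 - 88804 - 1*65536) = -(-153 - 88804 - 65536) = -1*(-154493) = 154493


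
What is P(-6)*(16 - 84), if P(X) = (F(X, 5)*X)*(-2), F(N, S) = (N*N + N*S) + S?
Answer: -8976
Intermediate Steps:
F(N, S) = S + N² + N*S (F(N, S) = (N² + N*S) + S = S + N² + N*S)
P(X) = -2*X*(5 + X² + 5*X) (P(X) = ((5 + X² + X*5)*X)*(-2) = ((5 + X² + 5*X)*X)*(-2) = (X*(5 + X² + 5*X))*(-2) = -2*X*(5 + X² + 5*X))
P(-6)*(16 - 84) = (-2*(-6)*(5 + (-6)² + 5*(-6)))*(16 - 84) = -2*(-6)*(5 + 36 - 30)*(-68) = -2*(-6)*11*(-68) = 132*(-68) = -8976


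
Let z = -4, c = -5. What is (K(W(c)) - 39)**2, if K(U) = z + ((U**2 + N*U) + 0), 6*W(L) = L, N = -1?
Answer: 2229049/1296 ≈ 1719.9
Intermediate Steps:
W(L) = L/6
K(U) = -4 + U**2 - U (K(U) = -4 + ((U**2 - U) + 0) = -4 + (U**2 - U) = -4 + U**2 - U)
(K(W(c)) - 39)**2 = ((-4 + ((1/6)*(-5))**2 - (-5)/6) - 39)**2 = ((-4 + (-5/6)**2 - 1*(-5/6)) - 39)**2 = ((-4 + 25/36 + 5/6) - 39)**2 = (-89/36 - 39)**2 = (-1493/36)**2 = 2229049/1296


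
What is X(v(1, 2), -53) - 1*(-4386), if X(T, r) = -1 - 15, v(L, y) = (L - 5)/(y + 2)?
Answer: 4370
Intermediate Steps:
v(L, y) = (-5 + L)/(2 + y)
X(T, r) = -16
X(v(1, 2), -53) - 1*(-4386) = -16 - 1*(-4386) = -16 + 4386 = 4370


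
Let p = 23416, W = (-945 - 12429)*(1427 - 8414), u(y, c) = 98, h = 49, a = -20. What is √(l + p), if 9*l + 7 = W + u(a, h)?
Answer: 47*√42397/3 ≈ 3225.9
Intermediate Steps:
W = 93444138 (W = -13374*(-6987) = 93444138)
l = 93444229/9 (l = -7/9 + (93444138 + 98)/9 = -7/9 + (⅑)*93444236 = -7/9 + 93444236/9 = 93444229/9 ≈ 1.0383e+7)
√(l + p) = √(93444229/9 + 23416) = √(93654973/9) = 47*√42397/3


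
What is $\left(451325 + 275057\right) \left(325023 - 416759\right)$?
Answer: $-66635379152$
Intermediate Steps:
$\left(451325 + 275057\right) \left(325023 - 416759\right) = 726382 \left(-91736\right) = -66635379152$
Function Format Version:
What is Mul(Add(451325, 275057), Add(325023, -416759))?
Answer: -66635379152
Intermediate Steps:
Mul(Add(451325, 275057), Add(325023, -416759)) = Mul(726382, -91736) = -66635379152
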